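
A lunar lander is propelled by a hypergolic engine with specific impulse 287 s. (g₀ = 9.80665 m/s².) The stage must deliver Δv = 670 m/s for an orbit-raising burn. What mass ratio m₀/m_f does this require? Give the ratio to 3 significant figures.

mass ratio ≈ 1.27

v_e = Isp · g₀ = 287 × 9.80665 = 2814.5 m/s.
m₀/m_f = exp(Δv / v_e) = exp(670 / 2814.5) = exp(0.2381) = 1.2688.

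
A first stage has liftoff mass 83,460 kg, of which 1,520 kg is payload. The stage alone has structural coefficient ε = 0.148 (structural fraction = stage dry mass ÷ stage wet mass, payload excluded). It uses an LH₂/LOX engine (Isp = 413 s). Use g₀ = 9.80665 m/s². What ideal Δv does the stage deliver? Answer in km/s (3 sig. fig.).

Δv ≈ 7.33 km/s

Stage wet mass = m₀ − payload = 83,460 − 1,520 = 81,940 kg.
Stage dry mass = ε × stage wet mass = 0.148 × 81,940 = 12,127.1 kg.
Burnout mass m_f = stage dry + payload = 12,127.1 + 1,520 = 13,647.1 kg.
v_e = Isp · g₀ = 413 × 9.80665 = 4050.1 m/s.
Rocket equation: Δv = v_e · ln(83,460/13,647.1) = 4050.1 × ln(6.116) = 4050.1 × 1.8108 ≈ 7334 m/s.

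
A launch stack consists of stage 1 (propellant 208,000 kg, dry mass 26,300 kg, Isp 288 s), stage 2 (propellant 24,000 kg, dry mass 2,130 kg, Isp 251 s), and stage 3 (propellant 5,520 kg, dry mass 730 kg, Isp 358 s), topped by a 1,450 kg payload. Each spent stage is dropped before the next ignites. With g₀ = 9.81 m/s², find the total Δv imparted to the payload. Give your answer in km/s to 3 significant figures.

Ignition mass of stage 1 = 208,000+26,300 + 24,000+2,130 + 5,520+730 + 1,450 = 268,130 kg.
Stage 1: m₀ = 268,130 kg, m_f = 268,130 − 208,000 = 60,130 kg; Δv = 288×9.81×ln(4.459) = 2825.3×1.4950 ≈ 4224 m/s.
Stage 2: m₀ = 33,830 kg, m_f = 33,830 − 24,000 = 9,830 kg; Δv = 251×9.81×ln(3.442) = 2462.3×1.2359 ≈ 3043 m/s.
Stage 3: m₀ = 7,700 kg, m_f = 7,700 − 5,520 = 2,180 kg; Δv = 358×9.81×ln(3.532) = 3512.0×1.2619 ≈ 4432 m/s.
Total Δv = 4224 + 3043 + 4432 = 11699 m/s.

Δv ≈ 11.7 km/s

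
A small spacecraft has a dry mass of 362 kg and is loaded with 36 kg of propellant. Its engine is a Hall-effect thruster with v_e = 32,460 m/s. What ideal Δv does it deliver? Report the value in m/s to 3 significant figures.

Δv ≈ 3080 m/s

m₀ = m_dry + m_prop = 362 + 36 = 398 kg.
Using Δv = v_e ln(m₀/m_f): Δv = v_e · ln(m₀/m_f) = 32460.0 × ln(1.099) = 32460.0 × 0.0948 ≈ 3077.5 m/s.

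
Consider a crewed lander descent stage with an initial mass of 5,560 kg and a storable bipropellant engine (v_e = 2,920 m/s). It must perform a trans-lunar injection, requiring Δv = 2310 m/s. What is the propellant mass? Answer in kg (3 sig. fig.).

propellant mass ≈ 3040 kg

m₀/m_f = exp(Δv / v_e) = exp(2310 / 2920.0) = exp(0.7911) = 2.2058.
m_f = 5,560 / 2.2058 = 2,520.63 kg, so propellant = m₀ − m_f = 5,560 − 2,520.63 = 3,039.37 kg.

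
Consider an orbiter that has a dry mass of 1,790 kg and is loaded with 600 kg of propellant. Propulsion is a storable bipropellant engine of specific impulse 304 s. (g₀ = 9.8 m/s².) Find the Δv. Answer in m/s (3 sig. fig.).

Δv ≈ 861 m/s

v_e = Isp · g₀ = 304 × 9.8 = 2979.2 m/s.
m₀ = m_dry + m_prop = 1,790 + 600 = 2,390 kg.
Using Δv = v_e ln(m₀/m_f): Δv = v_e · ln(m₀/m_f) = 2979.2 × ln(1.335) = 2979.2 × 0.2891 ≈ 861.2 m/s.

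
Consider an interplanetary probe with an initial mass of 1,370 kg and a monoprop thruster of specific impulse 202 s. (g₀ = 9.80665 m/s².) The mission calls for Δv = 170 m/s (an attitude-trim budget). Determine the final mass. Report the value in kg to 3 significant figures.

final mass ≈ 1260 kg

v_e = Isp · g₀ = 202 × 9.80665 = 1980.9 m/s.
From the ideal rocket equation, m₀/m_f = exp(Δv / v_e) = exp(170 / 1980.9) = exp(0.0858) = 1.0896.
m_f = m₀ / 1.0896 = 1,370 / 1.0896 = 1,257.34 kg.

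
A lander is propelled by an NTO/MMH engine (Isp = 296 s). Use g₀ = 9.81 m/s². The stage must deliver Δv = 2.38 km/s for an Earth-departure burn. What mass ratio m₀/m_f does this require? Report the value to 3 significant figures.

mass ratio ≈ 2.27

v_e = Isp · g₀ = 296 × 9.81 = 2903.8 m/s.
By the Tsiolkovsky rocket equation, m₀/m_f = exp(Δv / v_e) = exp(2380 / 2903.8) = exp(0.8196) = 2.2697.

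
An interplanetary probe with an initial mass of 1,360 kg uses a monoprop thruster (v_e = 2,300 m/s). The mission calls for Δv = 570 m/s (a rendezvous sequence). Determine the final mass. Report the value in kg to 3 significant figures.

m₀/m_f = exp(Δv / v_e) = exp(570 / 2300.0) = exp(0.2478) = 1.2812.
m_f = m₀ / 1.2812 = 1,360 / 1.2812 = 1,061.5 kg.

final mass ≈ 1060 kg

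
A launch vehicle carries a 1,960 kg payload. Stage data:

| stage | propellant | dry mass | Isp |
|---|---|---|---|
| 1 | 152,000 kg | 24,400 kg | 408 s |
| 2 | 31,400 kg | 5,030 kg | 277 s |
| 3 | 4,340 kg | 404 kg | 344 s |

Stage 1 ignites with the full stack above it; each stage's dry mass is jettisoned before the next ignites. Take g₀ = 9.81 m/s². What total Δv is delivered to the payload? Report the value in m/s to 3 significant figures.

Δv ≈ 11800 m/s

Ignition mass of stage 1 = 152,000+24,400 + 31,400+5,030 + 4,340+404 + 1,960 = 219,534 kg.
Stage 1: m₀ = 219,534 kg, m_f = 219,534 − 152,000 = 67,534 kg; Δv = 408×9.81×ln(3.251) = 4002.5×1.1789 ≈ 4718 m/s.
Stage 2: m₀ = 43,134 kg, m_f = 43,134 − 31,400 = 11,734 kg; Δv = 277×9.81×ln(3.676) = 2717.4×1.3018 ≈ 3538 m/s.
Stage 3: m₀ = 6,704 kg, m_f = 6,704 − 4,340 = 2,364 kg; Δv = 344×9.81×ln(2.836) = 3374.6×1.0423 ≈ 3518 m/s.
Total Δv = 4718 + 3538 + 3518 = 11774 m/s.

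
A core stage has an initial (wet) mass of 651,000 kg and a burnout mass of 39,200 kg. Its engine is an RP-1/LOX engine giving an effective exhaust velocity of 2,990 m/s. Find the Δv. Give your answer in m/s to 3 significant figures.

Δv ≈ 8400 m/s

By the Tsiolkovsky rocket equation, Δv = v_e · ln(m₀/m_f) = 2990.0 × ln(16.61) = 2990.0 × 2.8098 ≈ 8401.4 m/s.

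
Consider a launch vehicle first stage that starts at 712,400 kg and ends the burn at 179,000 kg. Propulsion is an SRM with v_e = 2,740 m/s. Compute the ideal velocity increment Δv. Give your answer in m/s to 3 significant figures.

Rocket equation: Δv = v_e · ln(m₀/m_f) = 2740.0 × ln(3.98) = 2740.0 × 1.3813 ≈ 3784.6 m/s.

Δv ≈ 3780 m/s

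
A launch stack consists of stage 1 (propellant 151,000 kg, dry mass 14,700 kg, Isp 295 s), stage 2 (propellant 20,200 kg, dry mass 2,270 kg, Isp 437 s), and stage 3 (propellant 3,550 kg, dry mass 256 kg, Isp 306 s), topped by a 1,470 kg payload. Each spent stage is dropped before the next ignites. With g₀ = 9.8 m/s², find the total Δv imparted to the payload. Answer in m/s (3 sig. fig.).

Ignition mass of stage 1 = 151,000+14,700 + 20,200+2,270 + 3,550+256 + 1,470 = 193,446 kg.
Stage 1: m₀ = 193,446 kg, m_f = 193,446 − 151,000 = 42,446 kg; Δv = 295×9.8×ln(4.557) = 2891.0×1.5168 ≈ 4385 m/s.
Stage 2: m₀ = 27,746 kg, m_f = 27,746 − 20,200 = 7,546 kg; Δv = 437×9.8×ln(3.677) = 4282.6×1.3021 ≈ 5576 m/s.
Stage 3: m₀ = 5,276 kg, m_f = 5,276 − 3,550 = 1,726 kg; Δv = 306×9.8×ln(3.057) = 2998.8×1.1174 ≈ 3351 m/s.
Total Δv = 4385 + 5576 + 3351 = 13312 m/s.

Δv ≈ 13300 m/s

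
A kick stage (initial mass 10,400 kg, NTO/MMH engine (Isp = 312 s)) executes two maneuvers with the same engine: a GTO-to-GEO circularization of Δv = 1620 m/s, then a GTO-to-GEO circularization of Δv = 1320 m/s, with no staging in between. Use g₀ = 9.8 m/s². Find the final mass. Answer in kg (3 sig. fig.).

final mass ≈ 3980 kg

v_e = Isp · g₀ = 312 × 9.8 = 3057.6 m/s.
After the first burn: m = 10400 × exp(−1620/3057.6) = 10400 × 0.58871 = 6,122.58 kg.
After the second burn: m = 6,122.58 × exp(−1320/3057.6) = 6,122.58 × 0.64940 = 3,976 kg.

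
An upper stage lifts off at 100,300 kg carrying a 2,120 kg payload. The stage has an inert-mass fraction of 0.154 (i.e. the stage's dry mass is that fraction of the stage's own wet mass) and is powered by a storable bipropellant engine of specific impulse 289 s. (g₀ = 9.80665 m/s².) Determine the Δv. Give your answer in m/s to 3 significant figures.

Δv ≈ 4990 m/s

Stage wet mass = m₀ − payload = 100,300 − 2,120 = 98,180 kg.
Stage dry mass = ε × stage wet mass = 0.154 × 98,180 = 15,119.7 kg.
Burnout mass m_f = stage dry + payload = 15,119.7 + 2,120 = 17,239.7 kg.
v_e = Isp · g₀ = 289 × 9.80665 = 2834.1 m/s.
By the Tsiolkovsky rocket equation, Δv = v_e · ln(100,300/17,239.7) = 2834.1 × ln(5.818) = 2834.1 × 1.7610 ≈ 4991 m/s.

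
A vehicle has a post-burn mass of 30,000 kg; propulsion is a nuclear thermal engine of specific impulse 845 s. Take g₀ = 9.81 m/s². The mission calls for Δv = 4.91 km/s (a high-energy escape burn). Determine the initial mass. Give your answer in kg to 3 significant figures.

v_e = Isp · g₀ = 845 × 9.81 = 8289.5 m/s.
From the ideal rocket equation, m₀/m_f = exp(Δv / v_e) = exp(4910 / 8289.5) = exp(0.5923) = 1.8082.
m₀ = m_f × 1.8082 = 30,000 × 1.8082 = 54,246 kg.

initial mass ≈ 54200 kg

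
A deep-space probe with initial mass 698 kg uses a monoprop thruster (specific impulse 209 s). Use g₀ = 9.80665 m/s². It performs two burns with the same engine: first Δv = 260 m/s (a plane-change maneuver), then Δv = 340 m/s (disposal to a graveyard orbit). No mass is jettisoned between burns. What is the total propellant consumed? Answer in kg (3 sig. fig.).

total propellant consumed ≈ 177 kg

v_e = Isp · g₀ = 209 × 9.80665 = 2049.6 m/s.
After the first burn: m = 698 × exp(−260/2049.6) = 698 × 0.88086 = 614.84 kg.
After the second burn: m = 614.84 × exp(−340/2049.6) = 614.84 × 0.84714 = 520.856 kg.
Total propellant = m₀ − m_final = 698 − 520.856 = 177.144 kg.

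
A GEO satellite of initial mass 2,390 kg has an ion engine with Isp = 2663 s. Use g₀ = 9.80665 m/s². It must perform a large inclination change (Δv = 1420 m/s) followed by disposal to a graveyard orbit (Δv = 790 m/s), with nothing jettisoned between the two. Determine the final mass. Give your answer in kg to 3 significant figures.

v_e = Isp · g₀ = 2663 × 9.80665 = 26115.1 m/s.
After the first burn: m = 2390 × exp(−1420/26115.1) = 2390 × 0.94708 = 2,263.52 kg.
After the second burn: m = 2,263.52 × exp(−790/26115.1) = 2,263.52 × 0.97020 = 2,196.07 kg.

final mass ≈ 2200 kg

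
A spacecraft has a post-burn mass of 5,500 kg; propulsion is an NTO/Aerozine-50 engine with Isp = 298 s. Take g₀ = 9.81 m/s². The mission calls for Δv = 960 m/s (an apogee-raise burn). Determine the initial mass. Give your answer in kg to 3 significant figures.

v_e = Isp · g₀ = 298 × 9.81 = 2923.4 m/s.
From the ideal rocket equation, m₀/m_f = exp(Δv / v_e) = exp(960 / 2923.4) = exp(0.3284) = 1.3887.
m₀ = m_f × 1.3887 = 5,500 × 1.3887 = 7,637.85 kg.

initial mass ≈ 7640 kg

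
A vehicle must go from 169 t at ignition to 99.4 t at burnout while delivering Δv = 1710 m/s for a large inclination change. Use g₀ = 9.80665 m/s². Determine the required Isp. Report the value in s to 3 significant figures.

ln(m₀/m_f) = ln(169000/99400) = ln(1.7) = 0.5307.
Using Δv = v_e ln(m₀/m_f): v_e = Δv / ln(m₀/m_f) = 1710 / 0.5307 = 3221.9 m/s.
Isp = v_e / g₀ = 3221.9 / 9.80665 = 328.5 s.

Isp ≈ 329 s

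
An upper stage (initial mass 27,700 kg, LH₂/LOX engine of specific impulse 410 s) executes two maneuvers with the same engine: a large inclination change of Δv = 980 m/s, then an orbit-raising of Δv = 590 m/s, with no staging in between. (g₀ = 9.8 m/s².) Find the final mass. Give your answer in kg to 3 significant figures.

final mass ≈ 18700 kg

v_e = Isp · g₀ = 410 × 9.8 = 4018.0 m/s.
After the first burn: m = 27700 × exp(−980/4018.0) = 27700 × 0.78356 = 21,704.6 kg.
After the second burn: m = 21,704.6 × exp(−590/4018.0) = 21,704.6 × 0.86343 = 18,740.4 kg.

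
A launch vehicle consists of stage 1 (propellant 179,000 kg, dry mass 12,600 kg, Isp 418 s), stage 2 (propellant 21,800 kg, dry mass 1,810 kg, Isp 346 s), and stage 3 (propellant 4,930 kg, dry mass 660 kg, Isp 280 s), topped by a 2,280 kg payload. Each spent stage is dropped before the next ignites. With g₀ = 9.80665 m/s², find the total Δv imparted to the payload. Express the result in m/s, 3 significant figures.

Δv ≈ 13400 m/s

Ignition mass of stage 1 = 179,000+12,600 + 21,800+1,810 + 4,930+660 + 2,280 = 223,080 kg.
Stage 1: m₀ = 223,080 kg, m_f = 223,080 − 179,000 = 44,080 kg; Δv = 418×9.80665×ln(5.061) = 4099.2×1.6215 ≈ 6647 m/s.
Stage 2: m₀ = 31,480 kg, m_f = 31,480 − 21,800 = 9,680 kg; Δv = 346×9.80665×ln(3.252) = 3393.1×1.1793 ≈ 4001 m/s.
Stage 3: m₀ = 7,870 kg, m_f = 7,870 − 4,930 = 2,940 kg; Δv = 280×9.80665×ln(2.677) = 2745.9×0.9846 ≈ 2704 m/s.
Total Δv = 6647 + 4001 + 2704 = 13352 m/s.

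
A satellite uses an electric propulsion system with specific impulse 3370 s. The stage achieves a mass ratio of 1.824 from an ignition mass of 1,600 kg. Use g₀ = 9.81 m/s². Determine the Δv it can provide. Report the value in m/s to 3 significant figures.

Δv ≈ 19900 m/s

v_e = Isp · g₀ = 3370 × 9.81 = 33059.7 m/s.
By the Tsiolkovsky rocket equation, Δv = v_e · ln(1.824) = 33059.7 × 0.6010 ≈ 19869.9 m/s.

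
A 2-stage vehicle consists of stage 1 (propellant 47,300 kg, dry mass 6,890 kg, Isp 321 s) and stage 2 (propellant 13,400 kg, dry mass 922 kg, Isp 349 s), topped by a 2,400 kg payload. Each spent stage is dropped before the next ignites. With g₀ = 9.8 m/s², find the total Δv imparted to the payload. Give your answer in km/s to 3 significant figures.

Ignition mass of stage 1 = 47,300+6,890 + 13,400+922 + 2,400 = 70,912 kg.
Stage 1: m₀ = 70,912 kg, m_f = 70,912 − 47,300 = 23,612 kg; Δv = 321×9.8×ln(3.003) = 3145.8×1.0997 ≈ 3459 m/s.
Stage 2: m₀ = 16,722 kg, m_f = 16,722 − 13,400 = 3,322 kg; Δv = 349×9.8×ln(5.034) = 3420.2×1.6162 ≈ 5528 m/s.
Total Δv = 3459 + 5528 = 8987 m/s.

Δv ≈ 8.99 km/s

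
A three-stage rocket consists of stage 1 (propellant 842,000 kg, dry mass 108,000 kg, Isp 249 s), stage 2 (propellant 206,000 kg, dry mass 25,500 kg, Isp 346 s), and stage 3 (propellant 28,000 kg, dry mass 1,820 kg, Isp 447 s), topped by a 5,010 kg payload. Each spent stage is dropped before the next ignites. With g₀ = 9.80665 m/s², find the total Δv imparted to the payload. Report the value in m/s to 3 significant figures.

Ignition mass of stage 1 = 842,000+108,000 + 206,000+25,500 + 28,000+1,820 + 5,010 = 1,216,330 kg.
Stage 1: m₀ = 1,216,330 kg, m_f = 1,216,330 − 842,000 = 374,330 kg; Δv = 249×9.80665×ln(3.249) = 2441.9×1.1785 ≈ 2878 m/s.
Stage 2: m₀ = 266,330 kg, m_f = 266,330 − 206,000 = 60,330 kg; Δv = 346×9.80665×ln(4.415) = 3393.1×1.4849 ≈ 5038 m/s.
Stage 3: m₀ = 34,830 kg, m_f = 34,830 − 28,000 = 6,830 kg; Δv = 447×9.80665×ln(5.1) = 4383.6×1.6292 ≈ 7142 m/s.
Total Δv = 2878 + 5038 + 7142 = 15058 m/s.

Δv ≈ 15100 m/s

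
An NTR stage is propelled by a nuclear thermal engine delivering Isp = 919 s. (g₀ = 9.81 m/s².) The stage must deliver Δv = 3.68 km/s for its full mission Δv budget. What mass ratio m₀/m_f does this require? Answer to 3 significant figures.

v_e = Isp · g₀ = 919 × 9.81 = 9015.4 m/s.
Rocket equation: m₀/m_f = exp(Δv / v_e) = exp(3680 / 9015.4) = exp(0.4082) = 1.5041.

mass ratio ≈ 1.50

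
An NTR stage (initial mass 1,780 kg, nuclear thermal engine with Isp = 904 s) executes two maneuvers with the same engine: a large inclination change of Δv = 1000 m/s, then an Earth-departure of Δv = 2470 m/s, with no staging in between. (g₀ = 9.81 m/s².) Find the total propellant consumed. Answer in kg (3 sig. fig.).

v_e = Isp · g₀ = 904 × 9.81 = 8868.2 m/s.
After the first burn: m = 1780 × exp(−1000/8868.2) = 1780 × 0.89336 = 1,590.18 kg.
After the second burn: m = 1,590.18 × exp(−2470/8868.2) = 1,590.18 × 0.75690 = 1,203.61 kg.
Total propellant = m₀ − m_final = 1780 − 1,203.61 = 576.39 kg.

total propellant consumed ≈ 576 kg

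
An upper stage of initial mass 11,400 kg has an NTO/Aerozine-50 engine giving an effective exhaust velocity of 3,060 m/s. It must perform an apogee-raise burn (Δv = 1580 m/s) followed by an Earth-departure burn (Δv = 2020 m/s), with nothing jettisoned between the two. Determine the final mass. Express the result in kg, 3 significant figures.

final mass ≈ 3520 kg

After the first burn: m = 11400 × exp(−1580/3060.0) = 11400 × 0.59670 = 6,802.38 kg.
After the second burn: m = 6,802.38 × exp(−2020/3060.0) = 6,802.38 × 0.51678 = 3,515.33 kg.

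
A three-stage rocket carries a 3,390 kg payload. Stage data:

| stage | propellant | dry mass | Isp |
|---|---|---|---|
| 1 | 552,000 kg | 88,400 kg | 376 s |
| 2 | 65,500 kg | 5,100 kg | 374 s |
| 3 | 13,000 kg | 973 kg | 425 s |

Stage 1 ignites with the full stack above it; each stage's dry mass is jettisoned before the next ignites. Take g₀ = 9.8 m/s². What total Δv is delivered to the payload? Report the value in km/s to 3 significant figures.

Ignition mass of stage 1 = 552,000+88,400 + 65,500+5,100 + 13,000+973 + 3,390 = 728,363 kg.
Stage 1: m₀ = 728,363 kg, m_f = 728,363 − 552,000 = 176,363 kg; Δv = 376×9.8×ln(4.13) = 3684.8×1.4183 ≈ 5226 m/s.
Stage 2: m₀ = 87,963 kg, m_f = 87,963 − 65,500 = 22,463 kg; Δv = 374×9.8×ln(3.916) = 3665.2×1.3650 ≈ 5003 m/s.
Stage 3: m₀ = 17,363 kg, m_f = 17,363 − 13,000 = 4,363 kg; Δv = 425×9.8×ln(3.98) = 4165.0×1.3812 ≈ 5753 m/s.
Total Δv = 5226 + 5003 + 5753 = 15982 m/s.

Δv ≈ 16.0 km/s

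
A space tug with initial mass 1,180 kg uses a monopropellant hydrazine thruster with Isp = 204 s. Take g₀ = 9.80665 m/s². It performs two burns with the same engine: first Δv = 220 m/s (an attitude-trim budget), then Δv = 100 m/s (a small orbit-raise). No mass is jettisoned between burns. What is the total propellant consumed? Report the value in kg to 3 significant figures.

total propellant consumed ≈ 174 kg

v_e = Isp · g₀ = 204 × 9.80665 = 2000.6 m/s.
After the first burn: m = 1180 × exp(−220/2000.6) = 1180 × 0.89586 = 1,057.11 kg.
After the second burn: m = 1,057.11 × exp(−100/2000.6) = 1,057.11 × 0.95124 = 1,005.57 kg.
Total propellant = m₀ − m_final = 1180 − 1,005.57 = 174.43 kg.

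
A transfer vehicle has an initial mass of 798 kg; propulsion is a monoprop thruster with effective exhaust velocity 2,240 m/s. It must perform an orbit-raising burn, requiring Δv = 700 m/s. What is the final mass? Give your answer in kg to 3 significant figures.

final mass ≈ 584 kg

By the Tsiolkovsky rocket equation, m₀/m_f = exp(Δv / v_e) = exp(700 / 2240.0) = exp(0.3125) = 1.3668.
m_f = m₀ / 1.3668 = 798 / 1.3668 = 583.845 kg.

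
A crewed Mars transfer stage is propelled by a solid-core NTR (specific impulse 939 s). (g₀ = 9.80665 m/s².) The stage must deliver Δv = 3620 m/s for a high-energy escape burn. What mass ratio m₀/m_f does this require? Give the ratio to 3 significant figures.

mass ratio ≈ 1.48

v_e = Isp · g₀ = 939 × 9.80665 = 9208.4 m/s.
Using Δv = v_e ln(m₀/m_f): m₀/m_f = exp(Δv / v_e) = exp(3620 / 9208.4) = exp(0.3931) = 1.4816.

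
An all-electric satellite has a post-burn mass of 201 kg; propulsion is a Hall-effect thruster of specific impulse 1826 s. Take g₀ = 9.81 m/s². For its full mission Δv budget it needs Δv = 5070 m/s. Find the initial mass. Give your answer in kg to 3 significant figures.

initial mass ≈ 267 kg

v_e = Isp · g₀ = 1826 × 9.81 = 17913.1 m/s.
m₀/m_f = exp(Δv / v_e) = exp(5070 / 17913.1) = exp(0.2830) = 1.3271.
m₀ = m_f × 1.3271 = 201 × 1.3271 = 266.747 kg.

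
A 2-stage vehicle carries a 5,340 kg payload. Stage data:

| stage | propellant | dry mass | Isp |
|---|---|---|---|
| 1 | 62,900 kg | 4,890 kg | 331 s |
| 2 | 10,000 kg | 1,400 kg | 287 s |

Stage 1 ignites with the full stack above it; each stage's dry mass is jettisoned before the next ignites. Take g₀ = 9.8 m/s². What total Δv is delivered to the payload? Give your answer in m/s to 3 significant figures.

Δv ≈ 6980 m/s

Ignition mass of stage 1 = 62,900+4,890 + 10,000+1,400 + 5,340 = 84,530 kg.
Stage 1: m₀ = 84,530 kg, m_f = 84,530 − 62,900 = 21,630 kg; Δv = 331×9.8×ln(3.908) = 3243.8×1.3630 ≈ 4421 m/s.
Stage 2: m₀ = 16,740 kg, m_f = 16,740 − 10,000 = 6,740 kg; Δv = 287×9.8×ln(2.484) = 2812.6×0.9097 ≈ 2559 m/s.
Total Δv = 4421 + 2559 = 6980 m/s.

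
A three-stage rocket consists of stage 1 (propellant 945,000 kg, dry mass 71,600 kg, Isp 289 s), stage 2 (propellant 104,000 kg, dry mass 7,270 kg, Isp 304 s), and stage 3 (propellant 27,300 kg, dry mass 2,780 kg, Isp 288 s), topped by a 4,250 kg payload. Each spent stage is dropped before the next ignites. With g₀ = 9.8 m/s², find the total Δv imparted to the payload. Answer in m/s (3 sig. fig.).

Ignition mass of stage 1 = 945,000+71,600 + 104,000+7,270 + 27,300+2,780 + 4,250 = 1,162,200 kg.
Stage 1: m₀ = 1,162,200 kg, m_f = 1,162,200 − 945,000 = 217,200 kg; Δv = 289×9.8×ln(5.351) = 2832.2×1.6773 ≈ 4750 m/s.
Stage 2: m₀ = 145,600 kg, m_f = 145,600 − 104,000 = 41,600 kg; Δv = 304×9.8×ln(3.5) = 2979.2×1.2528 ≈ 3732 m/s.
Stage 3: m₀ = 34,330 kg, m_f = 34,330 − 27,300 = 7,030 kg; Δv = 288×9.8×ln(4.883) = 2822.4×1.5858 ≈ 4476 m/s.
Total Δv = 4750 + 3732 + 4476 = 12958 m/s.

Δv ≈ 13000 m/s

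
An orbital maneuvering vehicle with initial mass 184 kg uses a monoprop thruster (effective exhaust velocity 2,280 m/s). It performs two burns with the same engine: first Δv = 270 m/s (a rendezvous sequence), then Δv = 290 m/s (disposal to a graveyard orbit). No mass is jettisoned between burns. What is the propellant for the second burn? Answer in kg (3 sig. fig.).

After the first burn: m = 184 × exp(−270/2280.0) = 184 × 0.88832 = 163.451 kg.
After the second burn: m = 163.451 × exp(−290/2280.0) = 163.451 × 0.88056 = 143.928 kg.
Second-burn propellant = 163.451 − 143.928 = 19.523 kg.

propellant for the second burn ≈ 19.5 kg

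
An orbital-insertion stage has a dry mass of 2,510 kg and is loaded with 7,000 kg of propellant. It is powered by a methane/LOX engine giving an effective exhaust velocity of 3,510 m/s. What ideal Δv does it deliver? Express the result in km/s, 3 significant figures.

m₀ = m_dry + m_prop = 2,510 + 7,000 = 9,510 kg.
By the Tsiolkovsky rocket equation, Δv = v_e · ln(m₀/m_f) = 3510.0 × ln(3.789) = 3510.0 × 1.3321 ≈ 4675.5 m/s.

Δv ≈ 4.68 km/s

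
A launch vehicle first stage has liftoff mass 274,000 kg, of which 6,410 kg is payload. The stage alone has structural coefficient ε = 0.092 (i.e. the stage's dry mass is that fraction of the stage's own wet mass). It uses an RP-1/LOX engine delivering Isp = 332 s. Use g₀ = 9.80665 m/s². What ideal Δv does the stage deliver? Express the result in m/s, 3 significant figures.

Stage wet mass = m₀ − payload = 274,000 − 6,410 = 267,590 kg.
Stage dry mass = ε × stage wet mass = 0.092 × 267,590 = 24,618.3 kg.
Burnout mass m_f = stage dry + payload = 24,618.3 + 6,410 = 31,028.3 kg.
v_e = Isp · g₀ = 332 × 9.80665 = 3255.8 m/s.
By the Tsiolkovsky rocket equation, Δv = v_e · ln(274,000/31,028.3) = 3255.8 × ln(8.831) = 3255.8 × 2.1782 ≈ 7092 m/s.

Δv ≈ 7090 m/s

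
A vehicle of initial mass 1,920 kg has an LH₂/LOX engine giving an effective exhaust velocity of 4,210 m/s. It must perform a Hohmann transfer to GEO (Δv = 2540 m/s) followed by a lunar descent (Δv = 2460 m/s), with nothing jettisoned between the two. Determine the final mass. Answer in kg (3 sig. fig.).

After the first burn: m = 1920 × exp(−2540/4210.0) = 1920 × 0.54699 = 1,050.22 kg.
After the second burn: m = 1,050.22 × exp(−2460/4210.0) = 1,050.22 × 0.55748 = 585.477 kg.

final mass ≈ 585 kg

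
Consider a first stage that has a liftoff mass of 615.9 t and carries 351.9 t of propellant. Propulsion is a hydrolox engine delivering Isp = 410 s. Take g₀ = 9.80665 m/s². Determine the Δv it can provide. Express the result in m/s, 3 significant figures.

Δv ≈ 3410 m/s

v_e = Isp · g₀ = 410 × 9.80665 = 4020.7 m/s.
m_f = m₀ − m_prop = 615.9 − 351.9 = 264 t.
Rocket equation: Δv = v_e · ln(m₀/m_f) = 4020.7 × ln(2.333) = 4020.7 × 0.8471 ≈ 3406.1 m/s.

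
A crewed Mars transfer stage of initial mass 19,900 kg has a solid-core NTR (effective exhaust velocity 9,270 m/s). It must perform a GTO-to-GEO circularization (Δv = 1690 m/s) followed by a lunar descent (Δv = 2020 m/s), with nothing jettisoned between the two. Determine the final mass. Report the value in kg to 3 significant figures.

After the first burn: m = 19900 × exp(−1690/9270.0) = 19900 × 0.83334 = 16,583.5 kg.
After the second burn: m = 16,583.5 × exp(−2020/9270.0) = 16,583.5 × 0.80420 = 13,336.5 kg.

final mass ≈ 13300 kg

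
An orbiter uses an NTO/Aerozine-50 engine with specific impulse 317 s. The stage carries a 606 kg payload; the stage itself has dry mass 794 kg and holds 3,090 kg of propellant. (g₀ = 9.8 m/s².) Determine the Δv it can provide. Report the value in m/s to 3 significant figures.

v_e = Isp · g₀ = 317 × 9.8 = 3106.6 m/s.
m₀ = payload + dry + propellant = 606 + 794 + 3,090 = 4,490 kg.
m_f = payload + dry = 606 + 794 = 1,400 kg.
Rocket equation: Δv = v_e · ln(m₀/m_f) = 3106.6 × ln(3.207) = 3106.6 × 1.1654 ≈ 3620.4 m/s.

Δv ≈ 3620 m/s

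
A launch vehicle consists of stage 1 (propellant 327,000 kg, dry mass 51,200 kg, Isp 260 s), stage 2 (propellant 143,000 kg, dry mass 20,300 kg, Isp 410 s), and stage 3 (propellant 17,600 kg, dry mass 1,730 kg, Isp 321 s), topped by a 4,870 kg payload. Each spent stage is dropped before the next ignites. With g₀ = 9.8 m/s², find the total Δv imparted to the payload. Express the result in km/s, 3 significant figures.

Ignition mass of stage 1 = 327,000+51,200 + 143,000+20,300 + 17,600+1,730 + 4,870 = 565,700 kg.
Stage 1: m₀ = 565,700 kg, m_f = 565,700 − 327,000 = 238,700 kg; Δv = 260×9.8×ln(2.37) = 2548.0×0.8629 ≈ 2199 m/s.
Stage 2: m₀ = 187,500 kg, m_f = 187,500 − 143,000 = 44,500 kg; Δv = 410×9.8×ln(4.213) = 4018.0×1.4383 ≈ 5779 m/s.
Stage 3: m₀ = 24,200 kg, m_f = 24,200 − 17,600 = 6,600 kg; Δv = 321×9.8×ln(3.667) = 3145.8×1.2993 ≈ 4087 m/s.
Total Δv = 2199 + 5779 + 4087 = 12065 m/s.

Δv ≈ 12.1 km/s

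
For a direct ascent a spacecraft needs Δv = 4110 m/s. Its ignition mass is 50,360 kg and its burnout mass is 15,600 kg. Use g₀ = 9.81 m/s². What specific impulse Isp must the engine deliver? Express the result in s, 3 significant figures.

Isp ≈ 357 s

ln(m₀/m_f) = ln(50360/15600) = ln(3.228) = 1.1719.
v_e = Δv / ln(m₀/m_f) = 4110 / 1.1719 = 3507.0 m/s.
Isp = v_e / g₀ = 3507.0 / 9.81 = 357.5 s.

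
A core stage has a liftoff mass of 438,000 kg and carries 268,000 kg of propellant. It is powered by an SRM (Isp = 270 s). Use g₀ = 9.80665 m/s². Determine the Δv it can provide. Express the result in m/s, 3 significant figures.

Δv ≈ 2510 m/s

v_e = Isp · g₀ = 270 × 9.80665 = 2647.8 m/s.
m_f = m₀ − m_prop = 438,000 − 268,000 = 170,000 kg.
Rocket equation: Δv = v_e · ln(m₀/m_f) = 2647.8 × ln(2.576) = 2647.8 × 0.9464 ≈ 2505.9 m/s.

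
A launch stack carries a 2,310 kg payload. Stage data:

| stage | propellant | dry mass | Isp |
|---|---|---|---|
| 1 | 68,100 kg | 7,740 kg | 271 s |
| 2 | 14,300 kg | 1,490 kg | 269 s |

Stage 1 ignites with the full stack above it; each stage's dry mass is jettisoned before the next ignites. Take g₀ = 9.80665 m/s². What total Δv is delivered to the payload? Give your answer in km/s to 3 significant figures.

Ignition mass of stage 1 = 68,100+7,740 + 14,300+1,490 + 2,310 = 93,940 kg.
Stage 1: m₀ = 93,940 kg, m_f = 93,940 − 68,100 = 25,840 kg; Δv = 271×9.80665×ln(3.635) = 2657.6×1.2907 ≈ 3430 m/s.
Stage 2: m₀ = 18,100 kg, m_f = 18,100 − 14,300 = 3,800 kg; Δv = 269×9.80665×ln(4.763) = 2638.0×1.5609 ≈ 4118 m/s.
Total Δv = 3430 + 4118 = 7548 m/s.

Δv ≈ 7.55 km/s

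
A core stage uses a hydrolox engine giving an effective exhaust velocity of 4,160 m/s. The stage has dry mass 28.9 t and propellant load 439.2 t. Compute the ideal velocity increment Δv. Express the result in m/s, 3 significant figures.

m₀ = m_dry + m_prop = 28.9 + 439.2 = 468.1 t.
Δv = v_e · ln(m₀/m_f) = 4160.0 × ln(16.2) = 4160.0 × 2.7848 ≈ 11584.9 m/s.

Δv ≈ 11600 m/s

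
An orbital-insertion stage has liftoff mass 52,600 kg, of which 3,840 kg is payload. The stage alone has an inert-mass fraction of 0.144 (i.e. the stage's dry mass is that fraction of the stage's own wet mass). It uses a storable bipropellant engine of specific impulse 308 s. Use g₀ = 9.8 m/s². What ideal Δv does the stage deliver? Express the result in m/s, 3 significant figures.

Stage wet mass = m₀ − payload = 52,600 − 3,840 = 48,760 kg.
Stage dry mass = ε × stage wet mass = 0.144 × 48,760 = 7,021.44 kg.
Burnout mass m_f = stage dry + payload = 7,021.44 + 3,840 = 10,861.44 kg.
v_e = Isp · g₀ = 308 × 9.8 = 3018.4 m/s.
By the Tsiolkovsky rocket equation, Δv = v_e · ln(52,600/10,861.44) = 3018.4 × ln(4.843) = 3018.4 × 1.5775 ≈ 4762 m/s.

Δv ≈ 4760 m/s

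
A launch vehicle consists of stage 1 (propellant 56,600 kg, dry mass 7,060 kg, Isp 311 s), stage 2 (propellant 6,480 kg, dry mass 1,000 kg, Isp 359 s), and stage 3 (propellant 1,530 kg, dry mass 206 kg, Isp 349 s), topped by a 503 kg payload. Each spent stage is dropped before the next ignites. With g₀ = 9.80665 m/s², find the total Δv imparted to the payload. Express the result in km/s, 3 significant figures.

Ignition mass of stage 1 = 56,600+7,060 + 6,480+1,000 + 1,530+206 + 503 = 73,379 kg.
Stage 1: m₀ = 73,379 kg, m_f = 73,379 − 56,600 = 16,779 kg; Δv = 311×9.80665×ln(4.373) = 3049.9×1.4755 ≈ 4500 m/s.
Stage 2: m₀ = 9,719 kg, m_f = 9,719 − 6,480 = 3,239 kg; Δv = 359×9.80665×ln(3.001) = 3520.6×1.0988 ≈ 3868 m/s.
Stage 3: m₀ = 2,239 kg, m_f = 2,239 − 1,530 = 709 kg; Δv = 349×9.80665×ln(3.158) = 3422.5×1.1499 ≈ 3936 m/s.
Total Δv = 4500 + 3868 + 3936 = 12304 m/s.

Δv ≈ 12.3 km/s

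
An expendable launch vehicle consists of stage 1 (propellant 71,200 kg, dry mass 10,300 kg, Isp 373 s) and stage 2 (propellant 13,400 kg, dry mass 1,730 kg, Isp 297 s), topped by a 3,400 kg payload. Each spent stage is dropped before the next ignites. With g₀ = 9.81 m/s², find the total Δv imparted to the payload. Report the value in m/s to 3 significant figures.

Ignition mass of stage 1 = 71,200+10,300 + 13,400+1,730 + 3,400 = 100,030 kg.
Stage 1: m₀ = 100,030 kg, m_f = 100,030 − 71,200 = 28,830 kg; Δv = 373×9.81×ln(3.47) = 3659.1×1.2441 ≈ 4552 m/s.
Stage 2: m₀ = 18,530 kg, m_f = 18,530 − 13,400 = 5,130 kg; Δv = 297×9.81×ln(3.612) = 2913.6×1.2843 ≈ 3742 m/s.
Total Δv = 4552 + 3742 = 8294 m/s.

Δv ≈ 8290 m/s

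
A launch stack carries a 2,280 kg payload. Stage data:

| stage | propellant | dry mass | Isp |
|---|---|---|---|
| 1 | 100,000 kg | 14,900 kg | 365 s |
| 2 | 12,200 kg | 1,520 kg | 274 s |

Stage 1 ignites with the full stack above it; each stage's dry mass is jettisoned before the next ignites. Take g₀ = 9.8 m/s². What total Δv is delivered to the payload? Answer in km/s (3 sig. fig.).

Ignition mass of stage 1 = 100,000+14,900 + 12,200+1,520 + 2,280 = 130,900 kg.
Stage 1: m₀ = 130,900 kg, m_f = 130,900 − 100,000 = 30,900 kg; Δv = 365×9.8×ln(4.236) = 3577.0×1.4437 ≈ 5164 m/s.
Stage 2: m₀ = 16,000 kg, m_f = 16,000 − 12,200 = 3,800 kg; Δv = 274×9.8×ln(4.211) = 2685.2×1.4376 ≈ 3860 m/s.
Total Δv = 5164 + 3860 = 9024 m/s.

Δv ≈ 9.02 km/s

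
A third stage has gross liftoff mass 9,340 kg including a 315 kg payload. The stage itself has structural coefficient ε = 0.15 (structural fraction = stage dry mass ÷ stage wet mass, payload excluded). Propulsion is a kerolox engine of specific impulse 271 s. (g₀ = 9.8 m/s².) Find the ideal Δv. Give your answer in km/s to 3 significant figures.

Δv ≈ 4.57 km/s

Stage wet mass = m₀ − payload = 9,340 − 315 = 9,025 kg.
Stage dry mass = ε × stage wet mass = 0.15 × 9,025 = 1,353.75 kg.
Burnout mass m_f = stage dry + payload = 1,353.75 + 315 = 1,668.75 kg.
v_e = Isp · g₀ = 271 × 9.8 = 2655.8 m/s.
Rocket equation: Δv = v_e · ln(9,340/1,668.75) = 2655.8 × ln(5.597) = 2655.8 × 1.7222 ≈ 4574 m/s.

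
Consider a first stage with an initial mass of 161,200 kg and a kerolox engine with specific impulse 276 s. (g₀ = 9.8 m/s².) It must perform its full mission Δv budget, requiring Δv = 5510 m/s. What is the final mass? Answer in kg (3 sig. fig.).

final mass ≈ 21000 kg

v_e = Isp · g₀ = 276 × 9.8 = 2704.8 m/s.
Rocket equation: m₀/m_f = exp(Δv / v_e) = exp(5510 / 2704.8) = exp(2.0371) = 7.6685.
m_f = m₀ / 7.6685 = 161,200 / 7.6685 = 21,021.1 kg.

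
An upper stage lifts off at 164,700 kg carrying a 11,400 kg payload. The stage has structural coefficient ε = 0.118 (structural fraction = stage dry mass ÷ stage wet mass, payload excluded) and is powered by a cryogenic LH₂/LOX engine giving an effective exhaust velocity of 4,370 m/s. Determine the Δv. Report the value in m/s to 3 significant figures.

Stage wet mass = m₀ − payload = 164,700 − 11,400 = 153,300 kg.
Stage dry mass = ε × stage wet mass = 0.118 × 153,300 = 18,089.4 kg.
Burnout mass m_f = stage dry + payload = 18,089.4 + 11,400 = 29,489.4 kg.
Rocket equation: Δv = v_e · ln(164,700/29,489.4) = 4370.0 × ln(5.585) = 4370.0 × 1.7201 ≈ 7517 m/s.

Δv ≈ 7520 m/s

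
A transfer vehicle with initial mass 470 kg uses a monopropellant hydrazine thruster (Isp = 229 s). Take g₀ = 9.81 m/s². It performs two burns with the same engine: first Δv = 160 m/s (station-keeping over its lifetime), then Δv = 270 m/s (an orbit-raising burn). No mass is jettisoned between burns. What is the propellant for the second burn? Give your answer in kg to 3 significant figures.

propellant for the second burn ≈ 49.6 kg

v_e = Isp · g₀ = 229 × 9.81 = 2246.5 m/s.
After the first burn: m = 470 × exp(−160/2246.5) = 470 × 0.93125 = 437.688 kg.
After the second burn: m = 437.688 × exp(−270/2246.5) = 437.688 × 0.88675 = 388.12 kg.
Second-burn propellant = 437.688 − 388.12 = 49.568 kg.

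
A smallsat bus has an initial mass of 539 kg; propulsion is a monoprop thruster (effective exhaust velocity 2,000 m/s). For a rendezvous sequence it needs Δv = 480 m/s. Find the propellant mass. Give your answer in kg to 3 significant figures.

m₀/m_f = exp(Δv / v_e) = exp(480 / 2000.0) = exp(0.2400) = 1.2712.
m_f = 539 / 1.2712 = 424.009 kg, so propellant = m₀ − m_f = 539 − 424.009 = 114.991 kg.

propellant mass ≈ 115 kg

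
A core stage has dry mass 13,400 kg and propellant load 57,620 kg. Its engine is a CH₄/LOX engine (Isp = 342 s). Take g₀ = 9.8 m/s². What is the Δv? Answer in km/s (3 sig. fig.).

Δv ≈ 5.59 km/s

v_e = Isp · g₀ = 342 × 9.8 = 3351.6 m/s.
m₀ = m_dry + m_prop = 13,400 + 57,620 = 71,020 kg.
Rocket equation: Δv = v_e · ln(m₀/m_f) = 3351.6 × ln(5.3) = 3351.6 × 1.6677 ≈ 5589.5 m/s.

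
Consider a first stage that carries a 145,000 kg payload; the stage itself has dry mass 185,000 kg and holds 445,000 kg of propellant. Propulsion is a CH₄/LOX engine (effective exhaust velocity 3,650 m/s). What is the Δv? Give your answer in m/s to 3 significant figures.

Δv ≈ 3120 m/s

m₀ = payload + dry + propellant = 145,000 + 185,000 + 445,000 = 775,000 kg.
m_f = payload + dry = 145,000 + 185,000 = 330,000 kg.
From the ideal rocket equation, Δv = v_e · ln(m₀/m_f) = 3650.0 × ln(2.348) = 3650.0 × 0.8538 ≈ 3116.3 m/s.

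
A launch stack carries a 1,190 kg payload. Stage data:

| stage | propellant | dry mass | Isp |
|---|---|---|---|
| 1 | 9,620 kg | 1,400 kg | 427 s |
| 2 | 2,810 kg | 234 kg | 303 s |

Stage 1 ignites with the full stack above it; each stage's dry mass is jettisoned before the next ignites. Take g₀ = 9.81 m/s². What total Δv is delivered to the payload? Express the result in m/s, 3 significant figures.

Δv ≈ 7410 m/s

Ignition mass of stage 1 = 9,620+1,400 + 2,810+234 + 1,190 = 15,254 kg.
Stage 1: m₀ = 15,254 kg, m_f = 15,254 − 9,620 = 5,634 kg; Δv = 427×9.81×ln(2.707) = 4188.9×0.9960 ≈ 4172 m/s.
Stage 2: m₀ = 4,234 kg, m_f = 4,234 − 2,810 = 1,424 kg; Δv = 303×9.81×ln(2.973) = 2972.4×1.0897 ≈ 3239 m/s.
Total Δv = 4172 + 3239 = 7411 m/s.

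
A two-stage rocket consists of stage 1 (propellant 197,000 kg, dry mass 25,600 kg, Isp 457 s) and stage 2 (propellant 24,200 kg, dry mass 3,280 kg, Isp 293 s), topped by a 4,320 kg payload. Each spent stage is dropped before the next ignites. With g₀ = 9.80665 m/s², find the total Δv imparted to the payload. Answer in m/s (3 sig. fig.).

Δv ≈ 10800 m/s

Ignition mass of stage 1 = 197,000+25,600 + 24,200+3,280 + 4,320 = 254,400 kg.
Stage 1: m₀ = 254,400 kg, m_f = 254,400 − 197,000 = 57,400 kg; Δv = 457×9.80665×ln(4.432) = 4481.6×1.4889 ≈ 6673 m/s.
Stage 2: m₀ = 31,800 kg, m_f = 31,800 − 24,200 = 7,600 kg; Δv = 293×9.80665×ln(4.184) = 2873.3×1.4313 ≈ 4113 m/s.
Total Δv = 6673 + 4113 = 10786 m/s.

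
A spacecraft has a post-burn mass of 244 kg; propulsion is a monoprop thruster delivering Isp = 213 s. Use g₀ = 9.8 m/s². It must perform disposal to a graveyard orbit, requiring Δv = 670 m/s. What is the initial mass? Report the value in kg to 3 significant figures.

initial mass ≈ 336 kg

v_e = Isp · g₀ = 213 × 9.8 = 2087.4 m/s.
Using Δv = v_e ln(m₀/m_f): m₀/m_f = exp(Δv / v_e) = exp(670 / 2087.4) = exp(0.3210) = 1.3785.
m₀ = m_f × 1.3785 = 244 × 1.3785 = 336.354 kg.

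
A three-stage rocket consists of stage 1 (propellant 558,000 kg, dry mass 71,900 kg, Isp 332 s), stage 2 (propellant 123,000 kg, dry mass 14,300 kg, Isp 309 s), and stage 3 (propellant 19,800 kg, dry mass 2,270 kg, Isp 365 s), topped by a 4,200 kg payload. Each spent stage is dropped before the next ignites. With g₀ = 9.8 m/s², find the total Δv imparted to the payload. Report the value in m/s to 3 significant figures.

Ignition mass of stage 1 = 558,000+71,900 + 123,000+14,300 + 19,800+2,270 + 4,200 = 793,470 kg.
Stage 1: m₀ = 793,470 kg, m_f = 793,470 − 558,000 = 235,470 kg; Δv = 332×9.8×ln(3.37) = 3253.6×1.2148 ≈ 3953 m/s.
Stage 2: m₀ = 163,570 kg, m_f = 163,570 − 123,000 = 40,570 kg; Δv = 309×9.8×ln(4.032) = 3028.2×1.3942 ≈ 4222 m/s.
Stage 3: m₀ = 26,270 kg, m_f = 26,270 − 19,800 = 6,470 kg; Δv = 365×9.8×ln(4.06) = 3577.0×1.4013 ≈ 5012 m/s.
Total Δv = 3953 + 4222 + 5012 = 13187 m/s.

Δv ≈ 13200 m/s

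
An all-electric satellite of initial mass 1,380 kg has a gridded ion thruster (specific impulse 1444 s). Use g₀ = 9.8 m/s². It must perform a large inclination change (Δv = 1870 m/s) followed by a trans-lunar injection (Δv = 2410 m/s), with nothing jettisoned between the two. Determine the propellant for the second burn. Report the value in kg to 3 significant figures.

propellant for the second burn ≈ 189 kg

v_e = Isp · g₀ = 1444 × 9.8 = 14151.2 m/s.
After the first burn: m = 1380 × exp(−1870/14151.2) = 1380 × 0.87621 = 1,209.17 kg.
After the second burn: m = 1,209.17 × exp(−2410/14151.2) = 1,209.17 × 0.84341 = 1,019.83 kg.
Second-burn propellant = 1,209.17 − 1,019.83 = 189.34 kg.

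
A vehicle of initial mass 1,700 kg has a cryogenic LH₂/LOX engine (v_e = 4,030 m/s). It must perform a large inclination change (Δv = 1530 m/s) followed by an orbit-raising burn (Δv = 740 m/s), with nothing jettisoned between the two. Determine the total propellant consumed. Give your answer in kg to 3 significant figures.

total propellant consumed ≈ 732 kg

After the first burn: m = 1700 × exp(−1530/4030.0) = 1700 × 0.68410 = 1,162.97 kg.
After the second burn: m = 1,162.97 × exp(−740/4030.0) = 1,162.97 × 0.83225 = 967.882 kg.
Total propellant = m₀ − m_final = 1700 − 967.882 = 732.118 kg.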